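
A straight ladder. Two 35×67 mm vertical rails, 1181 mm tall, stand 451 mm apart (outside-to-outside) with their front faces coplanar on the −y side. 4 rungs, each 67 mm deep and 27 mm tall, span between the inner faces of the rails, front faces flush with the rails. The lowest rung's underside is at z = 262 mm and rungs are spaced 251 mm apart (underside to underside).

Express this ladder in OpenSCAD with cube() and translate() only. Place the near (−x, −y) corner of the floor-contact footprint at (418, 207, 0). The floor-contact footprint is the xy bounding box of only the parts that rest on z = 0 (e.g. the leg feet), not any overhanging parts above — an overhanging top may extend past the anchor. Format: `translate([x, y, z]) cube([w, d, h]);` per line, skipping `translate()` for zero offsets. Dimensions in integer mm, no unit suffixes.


translate([418, 207, 0]) cube([35, 67, 1181]);
translate([834, 207, 0]) cube([35, 67, 1181]);
translate([453, 207, 262]) cube([381, 67, 27]);
translate([453, 207, 513]) cube([381, 67, 27]);
translate([453, 207, 764]) cube([381, 67, 27]);
translate([453, 207, 1015]) cube([381, 67, 27]);


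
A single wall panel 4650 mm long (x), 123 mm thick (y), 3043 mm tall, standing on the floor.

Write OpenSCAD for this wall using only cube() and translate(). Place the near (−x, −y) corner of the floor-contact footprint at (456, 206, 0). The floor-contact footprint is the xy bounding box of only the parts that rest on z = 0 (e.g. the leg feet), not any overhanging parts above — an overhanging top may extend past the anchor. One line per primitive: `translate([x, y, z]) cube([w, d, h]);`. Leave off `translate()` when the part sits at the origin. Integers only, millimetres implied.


translate([456, 206, 0]) cube([4650, 123, 3043]);


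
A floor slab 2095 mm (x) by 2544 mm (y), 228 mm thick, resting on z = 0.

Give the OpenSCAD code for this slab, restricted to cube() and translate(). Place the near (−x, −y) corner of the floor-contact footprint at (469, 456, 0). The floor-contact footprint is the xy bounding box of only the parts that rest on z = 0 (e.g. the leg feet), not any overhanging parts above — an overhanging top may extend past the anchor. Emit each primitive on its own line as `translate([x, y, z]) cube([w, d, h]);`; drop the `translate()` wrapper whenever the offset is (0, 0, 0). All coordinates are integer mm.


translate([469, 456, 0]) cube([2095, 2544, 228]);


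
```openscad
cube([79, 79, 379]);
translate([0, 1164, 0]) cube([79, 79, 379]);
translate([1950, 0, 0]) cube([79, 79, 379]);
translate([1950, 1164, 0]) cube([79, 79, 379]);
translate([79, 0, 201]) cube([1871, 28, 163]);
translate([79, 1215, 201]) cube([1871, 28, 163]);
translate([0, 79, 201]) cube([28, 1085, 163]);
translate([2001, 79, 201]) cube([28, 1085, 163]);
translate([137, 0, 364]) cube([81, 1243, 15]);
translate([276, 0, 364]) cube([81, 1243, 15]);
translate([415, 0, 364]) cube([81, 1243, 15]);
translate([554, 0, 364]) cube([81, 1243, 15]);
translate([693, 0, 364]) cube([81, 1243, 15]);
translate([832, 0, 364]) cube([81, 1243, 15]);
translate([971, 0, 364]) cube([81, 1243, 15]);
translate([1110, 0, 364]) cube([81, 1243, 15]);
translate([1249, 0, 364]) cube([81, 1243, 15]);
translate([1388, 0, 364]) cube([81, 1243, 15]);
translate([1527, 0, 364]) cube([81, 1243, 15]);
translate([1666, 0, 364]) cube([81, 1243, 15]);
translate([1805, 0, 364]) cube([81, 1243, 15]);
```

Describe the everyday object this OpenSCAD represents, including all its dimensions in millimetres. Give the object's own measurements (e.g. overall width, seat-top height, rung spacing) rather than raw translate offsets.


A bed frame 2029 mm long (x) by 1243 mm wide (y). Four 79×79 mm corner posts, 379 mm tall, at the corners of the footprint. Four rails of 28 mm thickness and 163 mm height run between adjacent posts with their undersides at z = 201 mm, their outer faces flush with the outside of the frame (the two x-running rails run between the posts' inner faces; the two y-running rails run between the posts' inner faces). 13 slats, each 81 mm wide (x) and 15 mm thick, lie across the top of the two x-running rails, running the full 1243 mm width of the frame in y; along x they sit between the end posts with a 58 mm gap after the −x posts and between neighbouring slats, leaving 64 mm before the +x posts.


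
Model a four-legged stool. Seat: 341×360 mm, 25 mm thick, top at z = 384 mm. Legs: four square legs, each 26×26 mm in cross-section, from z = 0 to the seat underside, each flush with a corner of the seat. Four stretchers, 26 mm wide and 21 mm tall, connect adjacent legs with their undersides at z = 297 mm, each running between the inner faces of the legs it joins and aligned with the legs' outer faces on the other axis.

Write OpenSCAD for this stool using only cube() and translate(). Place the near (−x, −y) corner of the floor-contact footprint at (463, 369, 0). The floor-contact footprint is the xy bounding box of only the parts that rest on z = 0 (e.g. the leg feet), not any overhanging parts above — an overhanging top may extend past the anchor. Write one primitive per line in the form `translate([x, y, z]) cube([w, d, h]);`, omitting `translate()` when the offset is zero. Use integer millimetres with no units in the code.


translate([463, 369, 359]) cube([341, 360, 25]);
translate([463, 369, 0]) cube([26, 26, 359]);
translate([778, 369, 0]) cube([26, 26, 359]);
translate([463, 703, 0]) cube([26, 26, 359]);
translate([778, 703, 0]) cube([26, 26, 359]);
translate([489, 369, 297]) cube([289, 26, 21]);
translate([489, 703, 297]) cube([289, 26, 21]);
translate([463, 395, 297]) cube([26, 308, 21]);
translate([778, 395, 297]) cube([26, 308, 21]);


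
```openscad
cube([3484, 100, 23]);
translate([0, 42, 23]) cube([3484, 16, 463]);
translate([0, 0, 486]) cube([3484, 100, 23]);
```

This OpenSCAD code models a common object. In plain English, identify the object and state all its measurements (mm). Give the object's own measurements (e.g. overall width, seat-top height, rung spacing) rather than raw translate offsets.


An I-beam lying along x, 3484 mm long. Overall section height 509 mm. Two flanges 100 mm wide (y) and 23 mm thick, one on the floor and one at the top; a web 16 mm thick runs between them, centred on the flange width.


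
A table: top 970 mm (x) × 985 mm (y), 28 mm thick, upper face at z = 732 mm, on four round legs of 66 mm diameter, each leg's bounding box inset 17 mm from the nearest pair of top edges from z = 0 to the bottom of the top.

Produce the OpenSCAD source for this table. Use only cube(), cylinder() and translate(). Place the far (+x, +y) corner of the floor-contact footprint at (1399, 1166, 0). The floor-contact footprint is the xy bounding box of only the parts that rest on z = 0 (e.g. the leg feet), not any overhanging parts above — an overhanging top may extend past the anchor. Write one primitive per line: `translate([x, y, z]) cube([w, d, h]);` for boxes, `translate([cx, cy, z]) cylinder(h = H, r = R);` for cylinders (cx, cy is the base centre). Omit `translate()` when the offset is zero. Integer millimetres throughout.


translate([446, 198, 704]) cube([970, 985, 28]);
translate([496, 248, 0]) cylinder(h = 704, r = 33);
translate([1366, 248, 0]) cylinder(h = 704, r = 33);
translate([496, 1133, 0]) cylinder(h = 704, r = 33);
translate([1366, 1133, 0]) cylinder(h = 704, r = 33);


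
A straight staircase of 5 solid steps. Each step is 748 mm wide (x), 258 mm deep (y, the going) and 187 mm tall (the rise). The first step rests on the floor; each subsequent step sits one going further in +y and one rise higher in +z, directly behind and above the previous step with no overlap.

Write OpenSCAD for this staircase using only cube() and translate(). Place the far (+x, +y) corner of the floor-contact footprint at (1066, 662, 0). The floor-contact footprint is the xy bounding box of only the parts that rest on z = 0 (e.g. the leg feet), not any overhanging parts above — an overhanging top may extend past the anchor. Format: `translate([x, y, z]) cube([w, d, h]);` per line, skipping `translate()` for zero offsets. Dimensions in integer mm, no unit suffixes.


translate([318, 404, 0]) cube([748, 258, 187]);
translate([318, 662, 187]) cube([748, 258, 187]);
translate([318, 920, 374]) cube([748, 258, 187]);
translate([318, 1178, 561]) cube([748, 258, 187]);
translate([318, 1436, 748]) cube([748, 258, 187]);


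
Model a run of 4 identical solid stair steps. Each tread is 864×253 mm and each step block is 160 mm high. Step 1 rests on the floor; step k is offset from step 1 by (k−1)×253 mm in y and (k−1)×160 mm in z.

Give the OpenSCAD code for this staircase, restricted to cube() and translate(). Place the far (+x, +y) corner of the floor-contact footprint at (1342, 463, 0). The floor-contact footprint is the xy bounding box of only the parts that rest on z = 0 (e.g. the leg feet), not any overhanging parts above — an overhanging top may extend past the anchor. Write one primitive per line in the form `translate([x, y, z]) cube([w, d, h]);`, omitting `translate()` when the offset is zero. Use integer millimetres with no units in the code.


translate([478, 210, 0]) cube([864, 253, 160]);
translate([478, 463, 160]) cube([864, 253, 160]);
translate([478, 716, 320]) cube([864, 253, 160]);
translate([478, 969, 480]) cube([864, 253, 160]);


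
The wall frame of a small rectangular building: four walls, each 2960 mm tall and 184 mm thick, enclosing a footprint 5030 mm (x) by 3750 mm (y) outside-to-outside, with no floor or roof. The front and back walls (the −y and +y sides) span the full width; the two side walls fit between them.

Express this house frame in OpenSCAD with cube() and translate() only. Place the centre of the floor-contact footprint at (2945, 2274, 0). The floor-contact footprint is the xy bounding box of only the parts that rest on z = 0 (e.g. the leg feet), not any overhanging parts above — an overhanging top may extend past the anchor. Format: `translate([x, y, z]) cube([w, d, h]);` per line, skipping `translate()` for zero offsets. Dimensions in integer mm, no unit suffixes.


translate([430, 399, 0]) cube([5030, 184, 2960]);
translate([430, 3965, 0]) cube([5030, 184, 2960]);
translate([430, 583, 0]) cube([184, 3382, 2960]);
translate([5276, 583, 0]) cube([184, 3382, 2960]);


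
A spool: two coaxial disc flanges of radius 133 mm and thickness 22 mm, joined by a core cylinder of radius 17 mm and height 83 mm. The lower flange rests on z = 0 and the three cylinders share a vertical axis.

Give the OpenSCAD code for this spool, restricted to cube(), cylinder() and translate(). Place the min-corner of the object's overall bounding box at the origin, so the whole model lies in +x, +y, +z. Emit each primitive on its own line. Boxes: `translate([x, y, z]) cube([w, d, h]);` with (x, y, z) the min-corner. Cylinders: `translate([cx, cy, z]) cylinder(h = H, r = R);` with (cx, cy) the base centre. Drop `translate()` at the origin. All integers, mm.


translate([133, 133, 0]) cylinder(h = 22, r = 133);
translate([133, 133, 22]) cylinder(h = 83, r = 17);
translate([133, 133, 105]) cylinder(h = 22, r = 133);


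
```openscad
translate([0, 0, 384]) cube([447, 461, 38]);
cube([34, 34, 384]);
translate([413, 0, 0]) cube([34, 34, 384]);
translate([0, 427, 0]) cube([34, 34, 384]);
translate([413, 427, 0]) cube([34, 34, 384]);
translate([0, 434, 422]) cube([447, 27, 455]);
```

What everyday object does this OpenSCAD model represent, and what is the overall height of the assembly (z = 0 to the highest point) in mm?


A chair. The overall height is 877 mm.

A slab on four corner posts with a tall panel at the back — a chair. The seat slab sits at z = 384 with thickness 38, and the 455 mm backrest starts at the seat top, so the overall height is 384 + 38 + 455 = 877 mm.


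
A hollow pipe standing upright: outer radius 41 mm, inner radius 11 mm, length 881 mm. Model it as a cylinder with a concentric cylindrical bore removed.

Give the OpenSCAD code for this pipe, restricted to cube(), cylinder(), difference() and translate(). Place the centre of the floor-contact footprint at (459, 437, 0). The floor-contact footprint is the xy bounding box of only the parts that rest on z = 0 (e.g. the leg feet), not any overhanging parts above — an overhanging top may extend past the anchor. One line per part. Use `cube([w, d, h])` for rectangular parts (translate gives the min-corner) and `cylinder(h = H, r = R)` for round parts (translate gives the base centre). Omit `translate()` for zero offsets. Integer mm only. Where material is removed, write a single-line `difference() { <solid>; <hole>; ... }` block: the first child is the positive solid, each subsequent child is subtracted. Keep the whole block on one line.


difference() { translate([459, 437, 0]) cylinder(h = 881, r = 41); translate([459, 437, 0]) cylinder(h = 881, r = 11); }


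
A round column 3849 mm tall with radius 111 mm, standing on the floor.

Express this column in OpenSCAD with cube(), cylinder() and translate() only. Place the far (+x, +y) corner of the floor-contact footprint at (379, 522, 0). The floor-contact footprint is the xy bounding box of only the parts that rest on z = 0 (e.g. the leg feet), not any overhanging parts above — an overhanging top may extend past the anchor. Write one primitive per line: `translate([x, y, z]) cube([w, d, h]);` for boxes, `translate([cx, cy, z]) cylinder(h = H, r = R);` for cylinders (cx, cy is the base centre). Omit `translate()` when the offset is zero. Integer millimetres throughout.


translate([268, 411, 0]) cylinder(h = 3849, r = 111);


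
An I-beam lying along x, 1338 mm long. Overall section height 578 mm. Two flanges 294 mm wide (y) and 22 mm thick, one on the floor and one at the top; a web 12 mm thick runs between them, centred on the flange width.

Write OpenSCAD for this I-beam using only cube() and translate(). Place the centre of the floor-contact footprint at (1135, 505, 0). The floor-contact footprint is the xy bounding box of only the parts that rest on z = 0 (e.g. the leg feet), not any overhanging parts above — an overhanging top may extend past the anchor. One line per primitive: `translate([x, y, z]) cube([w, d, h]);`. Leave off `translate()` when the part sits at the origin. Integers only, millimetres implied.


translate([466, 358, 0]) cube([1338, 294, 22]);
translate([466, 499, 22]) cube([1338, 12, 534]);
translate([466, 358, 556]) cube([1338, 294, 22]);


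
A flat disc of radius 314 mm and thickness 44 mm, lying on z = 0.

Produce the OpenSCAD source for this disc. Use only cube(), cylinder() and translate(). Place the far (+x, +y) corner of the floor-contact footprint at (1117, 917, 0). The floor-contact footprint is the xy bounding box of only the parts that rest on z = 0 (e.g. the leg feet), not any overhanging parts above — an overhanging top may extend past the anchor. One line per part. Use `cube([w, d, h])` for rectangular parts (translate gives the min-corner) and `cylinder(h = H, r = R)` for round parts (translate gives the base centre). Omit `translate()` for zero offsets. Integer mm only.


translate([803, 603, 0]) cylinder(h = 44, r = 314);


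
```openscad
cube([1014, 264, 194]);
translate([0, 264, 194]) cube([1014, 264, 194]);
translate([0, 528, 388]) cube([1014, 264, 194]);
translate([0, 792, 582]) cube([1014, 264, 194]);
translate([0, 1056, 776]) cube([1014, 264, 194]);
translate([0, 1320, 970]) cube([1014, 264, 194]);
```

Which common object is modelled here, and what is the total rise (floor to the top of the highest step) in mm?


A staircase. The total rise is 1164 mm.

6 identical blocks, each offset up and back from the previous — a staircase. Each step is 194 mm tall and there are 6 of them, so the total rise is 6 × 194 = 1164 mm.


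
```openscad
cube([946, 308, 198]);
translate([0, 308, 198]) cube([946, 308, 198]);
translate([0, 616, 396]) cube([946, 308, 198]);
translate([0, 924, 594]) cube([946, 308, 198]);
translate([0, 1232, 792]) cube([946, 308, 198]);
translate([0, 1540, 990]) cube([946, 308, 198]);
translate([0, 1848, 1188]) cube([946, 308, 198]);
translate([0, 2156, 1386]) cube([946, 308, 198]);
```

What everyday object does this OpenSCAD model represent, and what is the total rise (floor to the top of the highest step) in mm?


A staircase. The total rise is 1584 mm.

8 identical blocks, each offset up and back from the previous — a staircase. Each step is 198 mm tall and there are 8 of them, so the total rise is 8 × 198 = 1584 mm.


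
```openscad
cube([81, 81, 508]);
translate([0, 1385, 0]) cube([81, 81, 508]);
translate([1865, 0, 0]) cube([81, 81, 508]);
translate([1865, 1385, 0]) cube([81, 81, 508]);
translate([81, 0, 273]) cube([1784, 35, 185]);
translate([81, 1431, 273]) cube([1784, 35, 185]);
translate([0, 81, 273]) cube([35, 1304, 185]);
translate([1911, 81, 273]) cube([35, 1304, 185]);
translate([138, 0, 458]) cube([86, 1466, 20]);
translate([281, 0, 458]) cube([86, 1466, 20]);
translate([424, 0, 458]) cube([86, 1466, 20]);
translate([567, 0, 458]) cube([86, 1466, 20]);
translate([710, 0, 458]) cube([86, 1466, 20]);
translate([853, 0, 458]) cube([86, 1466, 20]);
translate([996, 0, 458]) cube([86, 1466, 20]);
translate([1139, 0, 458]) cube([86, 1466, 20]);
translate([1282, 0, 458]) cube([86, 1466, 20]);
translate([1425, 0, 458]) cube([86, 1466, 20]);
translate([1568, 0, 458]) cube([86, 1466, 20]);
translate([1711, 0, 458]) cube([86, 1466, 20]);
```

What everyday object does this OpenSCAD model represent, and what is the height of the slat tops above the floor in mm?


A bed frame. The slat-top height is 478 mm.

Four posts, four rails, and a row of slats — a bed frame. Slats sit on the rails at z = 273 + 185 = 458; with slat thickness 20, the top is 478 mm.


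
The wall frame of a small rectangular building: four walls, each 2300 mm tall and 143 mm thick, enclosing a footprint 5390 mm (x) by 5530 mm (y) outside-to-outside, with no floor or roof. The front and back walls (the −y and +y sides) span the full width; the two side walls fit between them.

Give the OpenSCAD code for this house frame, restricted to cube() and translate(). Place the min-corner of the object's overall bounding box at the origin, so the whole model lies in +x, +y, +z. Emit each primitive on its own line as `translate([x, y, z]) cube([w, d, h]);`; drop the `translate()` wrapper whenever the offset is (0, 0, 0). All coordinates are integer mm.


cube([5390, 143, 2300]);
translate([0, 5387, 0]) cube([5390, 143, 2300]);
translate([0, 143, 0]) cube([143, 5244, 2300]);
translate([5247, 143, 0]) cube([143, 5244, 2300]);


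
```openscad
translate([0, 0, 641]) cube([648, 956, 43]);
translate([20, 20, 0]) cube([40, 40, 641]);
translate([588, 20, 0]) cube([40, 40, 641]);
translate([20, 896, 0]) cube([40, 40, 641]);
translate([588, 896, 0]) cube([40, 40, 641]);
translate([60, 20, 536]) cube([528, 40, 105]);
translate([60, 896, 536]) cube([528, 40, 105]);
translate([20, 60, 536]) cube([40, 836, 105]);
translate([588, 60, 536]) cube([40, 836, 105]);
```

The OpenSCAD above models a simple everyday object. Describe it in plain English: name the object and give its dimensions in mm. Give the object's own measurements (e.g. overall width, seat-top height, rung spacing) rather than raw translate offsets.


A table: top 648 mm (x) × 956 mm (y), 43 mm thick, upper face at z = 684 mm, on four 40×40 mm square legs, each inset 20 mm from the nearest pair of top edges from z = 0 to the bottom of the top. Four apron rails, 40 mm thick and 105 mm tall, run between adjacent legs with their top edges flush with the underside of the top and their outer faces flush with the legs' outer faces.


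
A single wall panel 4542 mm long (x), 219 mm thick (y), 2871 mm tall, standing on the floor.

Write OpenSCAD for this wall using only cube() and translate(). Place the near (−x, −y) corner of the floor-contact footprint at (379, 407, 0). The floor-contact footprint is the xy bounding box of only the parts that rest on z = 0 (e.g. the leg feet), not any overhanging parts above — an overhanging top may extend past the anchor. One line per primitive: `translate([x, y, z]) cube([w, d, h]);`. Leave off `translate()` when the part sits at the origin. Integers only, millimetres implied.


translate([379, 407, 0]) cube([4542, 219, 2871]);


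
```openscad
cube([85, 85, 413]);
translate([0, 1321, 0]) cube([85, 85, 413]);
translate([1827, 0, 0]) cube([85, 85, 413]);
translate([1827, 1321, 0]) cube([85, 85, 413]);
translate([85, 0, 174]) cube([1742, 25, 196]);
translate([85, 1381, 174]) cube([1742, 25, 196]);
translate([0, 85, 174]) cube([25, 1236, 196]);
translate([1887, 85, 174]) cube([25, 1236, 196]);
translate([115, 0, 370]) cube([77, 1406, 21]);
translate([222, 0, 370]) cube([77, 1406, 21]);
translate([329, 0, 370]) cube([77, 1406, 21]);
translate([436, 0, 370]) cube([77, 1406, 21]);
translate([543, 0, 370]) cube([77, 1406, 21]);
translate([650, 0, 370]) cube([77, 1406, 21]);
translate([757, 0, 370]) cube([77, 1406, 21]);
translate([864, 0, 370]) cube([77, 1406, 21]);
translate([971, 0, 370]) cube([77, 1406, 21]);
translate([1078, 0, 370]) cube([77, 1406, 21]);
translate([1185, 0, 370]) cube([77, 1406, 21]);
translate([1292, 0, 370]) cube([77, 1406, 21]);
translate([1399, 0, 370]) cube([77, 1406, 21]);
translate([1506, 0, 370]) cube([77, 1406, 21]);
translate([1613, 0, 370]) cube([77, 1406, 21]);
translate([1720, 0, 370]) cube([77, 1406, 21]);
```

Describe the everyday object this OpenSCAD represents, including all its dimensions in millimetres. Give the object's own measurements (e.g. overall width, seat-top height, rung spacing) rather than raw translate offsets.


A bed frame 1912 mm long (x) by 1406 mm wide (y). Four 85×85 mm corner posts, 413 mm tall, at the corners of the footprint. Four rails of 25 mm thickness and 196 mm height run between adjacent posts with their undersides at z = 174 mm, their outer faces flush with the outside of the frame (the two x-running rails run between the posts' inner faces; the two y-running rails run between the posts' inner faces). 16 slats, each 77 mm wide (x) and 21 mm thick, lie across the top of the two x-running rails, running the full 1406 mm width of the frame in y; along x they sit between the end posts with a 30 mm gap after the −x posts and between neighbouring slats and before the +x posts.


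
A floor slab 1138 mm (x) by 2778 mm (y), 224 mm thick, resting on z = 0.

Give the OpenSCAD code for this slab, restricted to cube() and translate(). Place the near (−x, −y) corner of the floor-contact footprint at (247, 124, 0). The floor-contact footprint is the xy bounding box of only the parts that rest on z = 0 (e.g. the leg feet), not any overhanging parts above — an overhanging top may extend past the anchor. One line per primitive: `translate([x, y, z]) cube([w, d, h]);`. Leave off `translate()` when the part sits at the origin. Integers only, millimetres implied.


translate([247, 124, 0]) cube([1138, 2778, 224]);


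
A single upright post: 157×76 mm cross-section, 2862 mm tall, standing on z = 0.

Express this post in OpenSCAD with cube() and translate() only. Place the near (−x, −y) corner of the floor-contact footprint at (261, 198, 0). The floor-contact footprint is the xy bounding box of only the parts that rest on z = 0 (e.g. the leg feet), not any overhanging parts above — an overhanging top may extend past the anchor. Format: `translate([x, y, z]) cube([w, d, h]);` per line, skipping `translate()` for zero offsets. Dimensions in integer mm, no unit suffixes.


translate([261, 198, 0]) cube([157, 76, 2862]);


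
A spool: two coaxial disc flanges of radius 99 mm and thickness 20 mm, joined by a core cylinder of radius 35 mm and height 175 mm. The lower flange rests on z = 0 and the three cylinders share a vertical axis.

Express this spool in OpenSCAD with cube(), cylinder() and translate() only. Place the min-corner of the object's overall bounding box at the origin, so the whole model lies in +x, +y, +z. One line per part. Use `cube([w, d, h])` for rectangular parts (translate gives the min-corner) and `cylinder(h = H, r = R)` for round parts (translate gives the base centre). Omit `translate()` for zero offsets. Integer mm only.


translate([99, 99, 0]) cylinder(h = 20, r = 99);
translate([99, 99, 20]) cylinder(h = 175, r = 35);
translate([99, 99, 195]) cylinder(h = 20, r = 99);


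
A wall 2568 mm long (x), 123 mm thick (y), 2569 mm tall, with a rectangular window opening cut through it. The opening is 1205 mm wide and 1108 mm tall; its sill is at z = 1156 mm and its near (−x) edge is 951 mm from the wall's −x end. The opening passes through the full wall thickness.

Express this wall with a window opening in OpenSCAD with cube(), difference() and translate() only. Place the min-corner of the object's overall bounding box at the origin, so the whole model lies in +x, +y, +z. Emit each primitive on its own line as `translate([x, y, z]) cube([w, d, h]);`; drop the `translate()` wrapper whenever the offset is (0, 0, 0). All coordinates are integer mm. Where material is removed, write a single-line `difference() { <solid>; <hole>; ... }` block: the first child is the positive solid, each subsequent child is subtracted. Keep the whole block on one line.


difference() { cube([2568, 123, 2569]); translate([951, 0, 1156]) cube([1205, 123, 1108]); }


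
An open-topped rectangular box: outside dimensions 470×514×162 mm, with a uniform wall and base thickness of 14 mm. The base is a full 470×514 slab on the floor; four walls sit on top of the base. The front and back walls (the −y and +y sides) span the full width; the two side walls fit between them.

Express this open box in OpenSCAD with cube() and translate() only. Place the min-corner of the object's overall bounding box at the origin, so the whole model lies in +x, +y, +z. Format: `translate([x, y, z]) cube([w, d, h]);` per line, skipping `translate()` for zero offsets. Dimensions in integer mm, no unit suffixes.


cube([470, 514, 14]);
translate([0, 0, 14]) cube([470, 14, 148]);
translate([0, 500, 14]) cube([470, 14, 148]);
translate([0, 14, 14]) cube([14, 486, 148]);
translate([456, 14, 14]) cube([14, 486, 148]);


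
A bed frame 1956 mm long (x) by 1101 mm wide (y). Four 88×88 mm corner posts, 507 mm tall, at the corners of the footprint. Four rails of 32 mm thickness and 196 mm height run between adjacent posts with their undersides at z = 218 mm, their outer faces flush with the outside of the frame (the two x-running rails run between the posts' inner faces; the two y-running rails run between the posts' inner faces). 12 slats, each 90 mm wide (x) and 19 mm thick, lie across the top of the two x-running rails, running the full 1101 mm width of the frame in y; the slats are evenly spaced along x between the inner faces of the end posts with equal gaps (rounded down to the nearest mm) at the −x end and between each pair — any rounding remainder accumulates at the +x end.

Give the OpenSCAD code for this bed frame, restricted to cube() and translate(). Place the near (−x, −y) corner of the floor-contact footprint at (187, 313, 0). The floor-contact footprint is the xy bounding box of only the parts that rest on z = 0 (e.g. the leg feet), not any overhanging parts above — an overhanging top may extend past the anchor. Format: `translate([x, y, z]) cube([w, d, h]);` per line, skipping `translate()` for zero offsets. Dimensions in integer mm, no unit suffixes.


translate([187, 313, 0]) cube([88, 88, 507]);
translate([187, 1326, 0]) cube([88, 88, 507]);
translate([2055, 313, 0]) cube([88, 88, 507]);
translate([2055, 1326, 0]) cube([88, 88, 507]);
translate([275, 313, 218]) cube([1780, 32, 196]);
translate([275, 1382, 218]) cube([1780, 32, 196]);
translate([187, 401, 218]) cube([32, 925, 196]);
translate([2111, 401, 218]) cube([32, 925, 196]);
translate([328, 313, 414]) cube([90, 1101, 19]);
translate([471, 313, 414]) cube([90, 1101, 19]);
translate([614, 313, 414]) cube([90, 1101, 19]);
translate([757, 313, 414]) cube([90, 1101, 19]);
translate([900, 313, 414]) cube([90, 1101, 19]);
translate([1043, 313, 414]) cube([90, 1101, 19]);
translate([1186, 313, 414]) cube([90, 1101, 19]);
translate([1329, 313, 414]) cube([90, 1101, 19]);
translate([1472, 313, 414]) cube([90, 1101, 19]);
translate([1615, 313, 414]) cube([90, 1101, 19]);
translate([1758, 313, 414]) cube([90, 1101, 19]);
translate([1901, 313, 414]) cube([90, 1101, 19]);


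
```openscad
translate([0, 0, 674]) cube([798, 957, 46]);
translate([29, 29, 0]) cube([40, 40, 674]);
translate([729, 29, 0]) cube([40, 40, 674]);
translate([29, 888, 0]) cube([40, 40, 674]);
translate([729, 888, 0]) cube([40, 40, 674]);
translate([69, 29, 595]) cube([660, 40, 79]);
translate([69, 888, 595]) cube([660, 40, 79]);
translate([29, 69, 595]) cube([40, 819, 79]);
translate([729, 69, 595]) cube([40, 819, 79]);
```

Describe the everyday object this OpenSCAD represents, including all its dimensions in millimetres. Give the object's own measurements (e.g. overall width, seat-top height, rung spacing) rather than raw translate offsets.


A table: top 798 mm (x) × 957 mm (y), 46 mm thick, upper face at z = 720 mm, on four 40×40 mm square legs, each inset 29 mm from the nearest pair of top edges from z = 0 to the bottom of the top. Four apron rails, 40 mm thick and 79 mm tall, run between adjacent legs with their top edges flush with the underside of the top and their outer faces flush with the legs' outer faces.


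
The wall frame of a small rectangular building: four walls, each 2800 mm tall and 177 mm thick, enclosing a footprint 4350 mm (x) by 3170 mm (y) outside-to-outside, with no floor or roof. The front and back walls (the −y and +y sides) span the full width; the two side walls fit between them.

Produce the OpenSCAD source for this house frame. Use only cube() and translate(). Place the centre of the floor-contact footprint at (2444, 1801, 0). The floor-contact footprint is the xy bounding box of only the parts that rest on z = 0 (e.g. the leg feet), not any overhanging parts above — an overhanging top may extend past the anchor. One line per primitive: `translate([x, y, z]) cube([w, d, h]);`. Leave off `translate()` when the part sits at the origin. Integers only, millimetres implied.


translate([269, 216, 0]) cube([4350, 177, 2800]);
translate([269, 3209, 0]) cube([4350, 177, 2800]);
translate([269, 393, 0]) cube([177, 2816, 2800]);
translate([4442, 393, 0]) cube([177, 2816, 2800]);


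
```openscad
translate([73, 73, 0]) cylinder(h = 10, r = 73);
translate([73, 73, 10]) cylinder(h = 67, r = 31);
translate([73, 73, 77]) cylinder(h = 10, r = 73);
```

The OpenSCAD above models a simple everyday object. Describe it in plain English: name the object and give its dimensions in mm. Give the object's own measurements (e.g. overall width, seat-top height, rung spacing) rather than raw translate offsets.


A spool: two coaxial disc flanges of radius 73 mm and thickness 10 mm, joined by a core cylinder of radius 31 mm and height 67 mm. The lower flange rests on z = 0 and the three cylinders share a vertical axis.


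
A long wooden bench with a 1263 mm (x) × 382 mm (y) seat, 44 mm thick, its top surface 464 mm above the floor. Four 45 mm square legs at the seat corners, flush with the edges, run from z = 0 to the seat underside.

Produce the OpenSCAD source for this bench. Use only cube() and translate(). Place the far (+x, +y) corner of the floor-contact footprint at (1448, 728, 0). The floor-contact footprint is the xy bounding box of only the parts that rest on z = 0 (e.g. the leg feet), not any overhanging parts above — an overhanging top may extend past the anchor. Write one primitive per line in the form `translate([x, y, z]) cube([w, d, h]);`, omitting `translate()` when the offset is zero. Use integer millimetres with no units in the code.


translate([185, 346, 420]) cube([1263, 382, 44]);
translate([185, 346, 0]) cube([45, 45, 420]);
translate([185, 683, 0]) cube([45, 45, 420]);
translate([1403, 346, 0]) cube([45, 45, 420]);
translate([1403, 683, 0]) cube([45, 45, 420]);


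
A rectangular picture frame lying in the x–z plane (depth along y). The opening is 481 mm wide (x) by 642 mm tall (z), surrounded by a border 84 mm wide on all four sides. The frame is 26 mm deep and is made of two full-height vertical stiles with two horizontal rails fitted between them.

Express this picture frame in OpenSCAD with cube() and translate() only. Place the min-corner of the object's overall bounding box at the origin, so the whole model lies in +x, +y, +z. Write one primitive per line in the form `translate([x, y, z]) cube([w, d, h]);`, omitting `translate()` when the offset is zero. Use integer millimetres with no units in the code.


cube([84, 26, 810]);
translate([565, 0, 0]) cube([84, 26, 810]);
translate([84, 0, 0]) cube([481, 26, 84]);
translate([84, 0, 726]) cube([481, 26, 84]);


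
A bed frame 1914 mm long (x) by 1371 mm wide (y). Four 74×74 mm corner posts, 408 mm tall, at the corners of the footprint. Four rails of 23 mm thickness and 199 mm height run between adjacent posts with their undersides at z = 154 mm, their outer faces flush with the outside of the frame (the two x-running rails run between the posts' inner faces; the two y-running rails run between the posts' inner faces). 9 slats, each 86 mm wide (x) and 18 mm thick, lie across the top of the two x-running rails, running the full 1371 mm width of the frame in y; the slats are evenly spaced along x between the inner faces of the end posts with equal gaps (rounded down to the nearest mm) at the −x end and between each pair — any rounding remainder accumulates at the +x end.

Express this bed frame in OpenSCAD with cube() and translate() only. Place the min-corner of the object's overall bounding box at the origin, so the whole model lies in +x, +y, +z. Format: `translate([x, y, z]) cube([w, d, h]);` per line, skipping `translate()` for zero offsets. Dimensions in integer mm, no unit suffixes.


// slat z = rail_z + rail_h = 154 + 199 = 353
// slat gap = ⌊(1766 − 9·86) / 10⌋ = 99
cube([74, 74, 408]);
translate([0, 1297, 0]) cube([74, 74, 408]);
translate([1840, 0, 0]) cube([74, 74, 408]);
translate([1840, 1297, 0]) cube([74, 74, 408]);
translate([74, 0, 154]) cube([1766, 23, 199]);
translate([74, 1348, 154]) cube([1766, 23, 199]);
translate([0, 74, 154]) cube([23, 1223, 199]);
translate([1891, 74, 154]) cube([23, 1223, 199]);
translate([173, 0, 353]) cube([86, 1371, 18]);
translate([358, 0, 353]) cube([86, 1371, 18]);
translate([543, 0, 353]) cube([86, 1371, 18]);
translate([728, 0, 353]) cube([86, 1371, 18]);
translate([913, 0, 353]) cube([86, 1371, 18]);
translate([1098, 0, 353]) cube([86, 1371, 18]);
translate([1283, 0, 353]) cube([86, 1371, 18]);
translate([1468, 0, 353]) cube([86, 1371, 18]);
translate([1653, 0, 353]) cube([86, 1371, 18]);


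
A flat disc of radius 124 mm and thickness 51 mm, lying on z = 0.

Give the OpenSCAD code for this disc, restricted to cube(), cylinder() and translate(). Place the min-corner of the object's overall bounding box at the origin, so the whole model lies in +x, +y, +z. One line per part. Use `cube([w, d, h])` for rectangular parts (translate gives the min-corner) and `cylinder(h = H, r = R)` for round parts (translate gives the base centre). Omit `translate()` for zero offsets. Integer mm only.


translate([124, 124, 0]) cylinder(h = 51, r = 124);


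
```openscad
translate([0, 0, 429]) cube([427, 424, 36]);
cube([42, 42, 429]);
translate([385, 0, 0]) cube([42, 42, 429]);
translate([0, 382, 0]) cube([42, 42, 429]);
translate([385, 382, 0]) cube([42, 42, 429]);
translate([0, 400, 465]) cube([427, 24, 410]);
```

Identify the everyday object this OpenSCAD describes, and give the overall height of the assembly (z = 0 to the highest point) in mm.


A chair. The overall height is 875 mm.

A slab on four corner posts with a tall panel at the back — a chair. The seat slab sits at z = 429 with thickness 36, and the 410 mm backrest starts at the seat top, so the overall height is 429 + 36 + 410 = 875 mm.


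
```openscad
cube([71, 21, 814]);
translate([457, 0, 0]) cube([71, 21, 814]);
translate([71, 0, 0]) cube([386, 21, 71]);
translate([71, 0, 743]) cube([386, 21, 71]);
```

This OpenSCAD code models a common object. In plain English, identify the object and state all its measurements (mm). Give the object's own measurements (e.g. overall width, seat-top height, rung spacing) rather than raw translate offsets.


A rectangular picture frame lying in the x–z plane (depth along y). The opening is 386 mm wide (x) by 672 mm tall (z), surrounded by a border 71 mm wide on all four sides. The frame is 21 mm deep and is made of two full-height vertical stiles with two horizontal rails fitted between them.


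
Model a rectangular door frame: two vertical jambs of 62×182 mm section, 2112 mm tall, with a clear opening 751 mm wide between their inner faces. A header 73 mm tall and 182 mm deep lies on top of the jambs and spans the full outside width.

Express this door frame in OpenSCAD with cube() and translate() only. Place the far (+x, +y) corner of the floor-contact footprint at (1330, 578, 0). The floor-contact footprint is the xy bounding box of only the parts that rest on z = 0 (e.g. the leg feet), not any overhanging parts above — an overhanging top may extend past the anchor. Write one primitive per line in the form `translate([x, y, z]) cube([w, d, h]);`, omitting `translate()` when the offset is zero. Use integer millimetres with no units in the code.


translate([455, 396, 0]) cube([62, 182, 2112]);
translate([1268, 396, 0]) cube([62, 182, 2112]);
translate([455, 396, 2112]) cube([875, 182, 73]);


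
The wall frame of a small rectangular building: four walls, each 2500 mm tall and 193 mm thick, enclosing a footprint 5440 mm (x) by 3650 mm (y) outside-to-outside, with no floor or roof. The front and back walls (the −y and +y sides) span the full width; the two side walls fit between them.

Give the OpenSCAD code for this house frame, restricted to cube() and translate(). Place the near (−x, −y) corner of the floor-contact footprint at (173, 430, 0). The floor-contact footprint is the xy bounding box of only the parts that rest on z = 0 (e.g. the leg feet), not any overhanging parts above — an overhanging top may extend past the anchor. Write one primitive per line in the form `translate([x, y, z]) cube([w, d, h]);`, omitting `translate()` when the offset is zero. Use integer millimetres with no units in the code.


translate([173, 430, 0]) cube([5440, 193, 2500]);
translate([173, 3887, 0]) cube([5440, 193, 2500]);
translate([173, 623, 0]) cube([193, 3264, 2500]);
translate([5420, 623, 0]) cube([193, 3264, 2500]);


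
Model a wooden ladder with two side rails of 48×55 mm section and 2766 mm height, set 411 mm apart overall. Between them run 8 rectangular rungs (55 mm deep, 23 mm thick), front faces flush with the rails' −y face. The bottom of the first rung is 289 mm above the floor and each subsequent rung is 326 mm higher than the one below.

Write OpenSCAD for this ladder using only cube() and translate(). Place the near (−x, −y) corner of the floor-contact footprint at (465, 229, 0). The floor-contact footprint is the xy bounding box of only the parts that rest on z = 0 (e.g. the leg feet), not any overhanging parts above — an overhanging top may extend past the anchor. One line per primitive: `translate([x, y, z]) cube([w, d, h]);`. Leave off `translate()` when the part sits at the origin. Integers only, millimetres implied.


translate([465, 229, 0]) cube([48, 55, 2766]);
translate([828, 229, 0]) cube([48, 55, 2766]);
translate([513, 229, 289]) cube([315, 55, 23]);
translate([513, 229, 615]) cube([315, 55, 23]);
translate([513, 229, 941]) cube([315, 55, 23]);
translate([513, 229, 1267]) cube([315, 55, 23]);
translate([513, 229, 1593]) cube([315, 55, 23]);
translate([513, 229, 1919]) cube([315, 55, 23]);
translate([513, 229, 2245]) cube([315, 55, 23]);
translate([513, 229, 2571]) cube([315, 55, 23]);


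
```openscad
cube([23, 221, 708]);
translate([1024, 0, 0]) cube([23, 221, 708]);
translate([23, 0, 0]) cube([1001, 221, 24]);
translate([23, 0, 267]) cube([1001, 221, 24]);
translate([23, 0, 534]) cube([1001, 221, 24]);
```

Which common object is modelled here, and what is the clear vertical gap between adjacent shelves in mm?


A bookshelf. The clear shelf gap is 243 mm.

Two tall side panels with 3 horizontal boards between them — a bookshelf. The first two shelf undersides are at z = 0 and z = 267; with shelf thickness 24, the clear gap is 267 − 0 − 24 = 243 mm.
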